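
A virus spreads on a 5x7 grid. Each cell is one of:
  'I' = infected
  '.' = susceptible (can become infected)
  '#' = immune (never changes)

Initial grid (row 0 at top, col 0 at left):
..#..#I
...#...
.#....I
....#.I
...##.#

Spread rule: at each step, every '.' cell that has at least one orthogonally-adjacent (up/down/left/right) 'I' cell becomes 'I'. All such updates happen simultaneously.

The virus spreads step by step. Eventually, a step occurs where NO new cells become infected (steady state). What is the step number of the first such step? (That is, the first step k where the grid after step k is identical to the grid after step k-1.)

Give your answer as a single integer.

Answer: 9

Derivation:
Step 0 (initial): 3 infected
Step 1: +3 new -> 6 infected
Step 2: +3 new -> 9 infected
Step 3: +2 new -> 11 infected
Step 4: +3 new -> 14 infected
Step 5: +3 new -> 17 infected
Step 6: +3 new -> 20 infected
Step 7: +4 new -> 24 infected
Step 8: +3 new -> 27 infected
Step 9: +0 new -> 27 infected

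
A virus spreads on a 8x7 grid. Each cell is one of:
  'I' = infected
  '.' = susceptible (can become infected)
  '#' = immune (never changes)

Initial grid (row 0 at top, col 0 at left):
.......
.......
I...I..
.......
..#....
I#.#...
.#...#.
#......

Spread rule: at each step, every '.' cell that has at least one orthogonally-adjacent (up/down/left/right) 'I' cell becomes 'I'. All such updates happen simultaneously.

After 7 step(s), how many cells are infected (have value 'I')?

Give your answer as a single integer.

Step 0 (initial): 3 infected
Step 1: +9 new -> 12 infected
Step 2: +12 new -> 24 infected
Step 3: +10 new -> 34 infected
Step 4: +5 new -> 39 infected
Step 5: +3 new -> 42 infected
Step 6: +4 new -> 46 infected
Step 7: +3 new -> 49 infected

Answer: 49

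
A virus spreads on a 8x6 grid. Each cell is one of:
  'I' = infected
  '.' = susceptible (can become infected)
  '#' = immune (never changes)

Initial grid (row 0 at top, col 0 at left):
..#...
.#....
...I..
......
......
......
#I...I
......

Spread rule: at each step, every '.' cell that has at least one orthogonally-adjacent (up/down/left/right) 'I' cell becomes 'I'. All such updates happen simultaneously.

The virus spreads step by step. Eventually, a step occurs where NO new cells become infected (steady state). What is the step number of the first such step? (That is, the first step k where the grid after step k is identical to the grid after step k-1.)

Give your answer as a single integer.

Step 0 (initial): 3 infected
Step 1: +10 new -> 13 infected
Step 2: +17 new -> 30 infected
Step 3: +10 new -> 40 infected
Step 4: +3 new -> 43 infected
Step 5: +1 new -> 44 infected
Step 6: +1 new -> 45 infected
Step 7: +0 new -> 45 infected

Answer: 7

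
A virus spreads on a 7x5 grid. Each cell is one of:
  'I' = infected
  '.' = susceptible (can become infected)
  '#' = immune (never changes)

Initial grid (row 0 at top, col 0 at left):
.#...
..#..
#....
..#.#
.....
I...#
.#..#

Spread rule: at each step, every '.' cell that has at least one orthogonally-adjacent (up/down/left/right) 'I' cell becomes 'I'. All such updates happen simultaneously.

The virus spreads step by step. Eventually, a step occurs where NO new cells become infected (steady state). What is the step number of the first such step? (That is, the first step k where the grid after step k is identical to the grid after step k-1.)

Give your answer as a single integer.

Step 0 (initial): 1 infected
Step 1: +3 new -> 4 infected
Step 2: +3 new -> 7 infected
Step 3: +4 new -> 11 infected
Step 4: +3 new -> 14 infected
Step 5: +4 new -> 18 infected
Step 6: +2 new -> 20 infected
Step 7: +3 new -> 23 infected
Step 8: +2 new -> 25 infected
Step 9: +2 new -> 27 infected
Step 10: +0 new -> 27 infected

Answer: 10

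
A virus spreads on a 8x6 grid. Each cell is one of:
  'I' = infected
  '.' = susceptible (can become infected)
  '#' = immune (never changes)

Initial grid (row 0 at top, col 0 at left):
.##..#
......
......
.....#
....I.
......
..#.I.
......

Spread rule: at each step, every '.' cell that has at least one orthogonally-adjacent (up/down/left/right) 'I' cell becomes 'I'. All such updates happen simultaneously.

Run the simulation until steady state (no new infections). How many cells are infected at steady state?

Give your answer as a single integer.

Answer: 43

Derivation:
Step 0 (initial): 2 infected
Step 1: +7 new -> 9 infected
Step 2: +7 new -> 16 infected
Step 3: +7 new -> 23 infected
Step 4: +8 new -> 31 infected
Step 5: +7 new -> 38 infected
Step 6: +3 new -> 41 infected
Step 7: +1 new -> 42 infected
Step 8: +1 new -> 43 infected
Step 9: +0 new -> 43 infected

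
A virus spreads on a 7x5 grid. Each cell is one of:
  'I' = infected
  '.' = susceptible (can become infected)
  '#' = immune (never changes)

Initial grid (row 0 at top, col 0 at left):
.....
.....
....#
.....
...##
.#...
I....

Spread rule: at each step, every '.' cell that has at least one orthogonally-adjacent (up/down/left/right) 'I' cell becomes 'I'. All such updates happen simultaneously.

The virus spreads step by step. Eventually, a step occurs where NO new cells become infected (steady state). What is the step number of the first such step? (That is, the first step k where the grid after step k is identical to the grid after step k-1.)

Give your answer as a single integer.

Answer: 11

Derivation:
Step 0 (initial): 1 infected
Step 1: +2 new -> 3 infected
Step 2: +2 new -> 5 infected
Step 3: +4 new -> 9 infected
Step 4: +5 new -> 14 infected
Step 5: +4 new -> 18 infected
Step 6: +4 new -> 22 infected
Step 7: +4 new -> 26 infected
Step 8: +2 new -> 28 infected
Step 9: +2 new -> 30 infected
Step 10: +1 new -> 31 infected
Step 11: +0 new -> 31 infected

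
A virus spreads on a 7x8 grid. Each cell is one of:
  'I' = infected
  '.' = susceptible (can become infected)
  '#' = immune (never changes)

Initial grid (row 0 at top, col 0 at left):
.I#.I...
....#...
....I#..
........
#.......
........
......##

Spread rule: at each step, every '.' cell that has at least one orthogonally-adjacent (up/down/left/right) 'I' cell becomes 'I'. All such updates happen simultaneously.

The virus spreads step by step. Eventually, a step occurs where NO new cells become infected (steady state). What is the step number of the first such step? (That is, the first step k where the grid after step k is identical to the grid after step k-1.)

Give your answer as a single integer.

Answer: 8

Derivation:
Step 0 (initial): 3 infected
Step 1: +6 new -> 9 infected
Step 2: +10 new -> 19 infected
Step 3: +9 new -> 28 infected
Step 4: +10 new -> 38 infected
Step 5: +7 new -> 45 infected
Step 6: +4 new -> 49 infected
Step 7: +1 new -> 50 infected
Step 8: +0 new -> 50 infected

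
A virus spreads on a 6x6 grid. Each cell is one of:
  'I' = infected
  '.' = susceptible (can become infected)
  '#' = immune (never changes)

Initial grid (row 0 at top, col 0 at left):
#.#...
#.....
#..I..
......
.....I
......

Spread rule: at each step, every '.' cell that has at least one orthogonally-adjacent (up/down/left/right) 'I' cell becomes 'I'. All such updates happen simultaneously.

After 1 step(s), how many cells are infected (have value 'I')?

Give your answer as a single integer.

Answer: 9

Derivation:
Step 0 (initial): 2 infected
Step 1: +7 new -> 9 infected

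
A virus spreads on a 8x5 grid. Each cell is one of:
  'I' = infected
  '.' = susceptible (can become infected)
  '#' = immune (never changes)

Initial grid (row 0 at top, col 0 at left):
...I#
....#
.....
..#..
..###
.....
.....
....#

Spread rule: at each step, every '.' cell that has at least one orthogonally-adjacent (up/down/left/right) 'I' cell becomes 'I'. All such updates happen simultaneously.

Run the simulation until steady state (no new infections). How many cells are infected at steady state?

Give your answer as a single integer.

Answer: 33

Derivation:
Step 0 (initial): 1 infected
Step 1: +2 new -> 3 infected
Step 2: +3 new -> 6 infected
Step 3: +5 new -> 11 infected
Step 4: +3 new -> 14 infected
Step 5: +2 new -> 16 infected
Step 6: +2 new -> 18 infected
Step 7: +2 new -> 20 infected
Step 8: +3 new -> 23 infected
Step 9: +4 new -> 27 infected
Step 10: +4 new -> 31 infected
Step 11: +2 new -> 33 infected
Step 12: +0 new -> 33 infected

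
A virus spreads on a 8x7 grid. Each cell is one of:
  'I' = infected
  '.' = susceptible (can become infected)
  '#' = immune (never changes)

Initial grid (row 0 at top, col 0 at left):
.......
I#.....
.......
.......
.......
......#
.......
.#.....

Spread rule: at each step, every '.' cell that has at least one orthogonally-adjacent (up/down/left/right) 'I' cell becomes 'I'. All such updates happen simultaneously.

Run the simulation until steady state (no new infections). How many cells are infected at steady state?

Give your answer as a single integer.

Answer: 53

Derivation:
Step 0 (initial): 1 infected
Step 1: +2 new -> 3 infected
Step 2: +3 new -> 6 infected
Step 3: +4 new -> 10 infected
Step 4: +6 new -> 16 infected
Step 5: +7 new -> 23 infected
Step 6: +8 new -> 31 infected
Step 7: +7 new -> 38 infected
Step 8: +6 new -> 44 infected
Step 9: +4 new -> 48 infected
Step 10: +2 new -> 50 infected
Step 11: +2 new -> 52 infected
Step 12: +1 new -> 53 infected
Step 13: +0 new -> 53 infected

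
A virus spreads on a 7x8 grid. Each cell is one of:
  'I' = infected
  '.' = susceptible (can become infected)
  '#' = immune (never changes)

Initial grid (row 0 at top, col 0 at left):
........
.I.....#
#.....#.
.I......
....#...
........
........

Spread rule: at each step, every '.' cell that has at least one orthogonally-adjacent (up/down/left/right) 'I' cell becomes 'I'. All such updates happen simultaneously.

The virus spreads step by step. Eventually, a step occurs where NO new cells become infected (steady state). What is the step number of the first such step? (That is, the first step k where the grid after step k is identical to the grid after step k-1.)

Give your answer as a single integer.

Step 0 (initial): 2 infected
Step 1: +7 new -> 9 infected
Step 2: +8 new -> 17 infected
Step 3: +8 new -> 25 infected
Step 4: +7 new -> 32 infected
Step 5: +7 new -> 39 infected
Step 6: +5 new -> 44 infected
Step 7: +5 new -> 49 infected
Step 8: +2 new -> 51 infected
Step 9: +1 new -> 52 infected
Step 10: +0 new -> 52 infected

Answer: 10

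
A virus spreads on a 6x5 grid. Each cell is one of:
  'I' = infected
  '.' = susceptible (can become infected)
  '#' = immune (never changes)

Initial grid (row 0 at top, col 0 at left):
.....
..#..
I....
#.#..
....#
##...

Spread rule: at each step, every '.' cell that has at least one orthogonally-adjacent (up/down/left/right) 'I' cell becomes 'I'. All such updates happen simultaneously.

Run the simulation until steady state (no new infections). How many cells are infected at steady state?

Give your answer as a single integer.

Step 0 (initial): 1 infected
Step 1: +2 new -> 3 infected
Step 2: +4 new -> 7 infected
Step 3: +3 new -> 10 infected
Step 4: +6 new -> 16 infected
Step 5: +5 new -> 21 infected
Step 6: +2 new -> 23 infected
Step 7: +1 new -> 24 infected
Step 8: +0 new -> 24 infected

Answer: 24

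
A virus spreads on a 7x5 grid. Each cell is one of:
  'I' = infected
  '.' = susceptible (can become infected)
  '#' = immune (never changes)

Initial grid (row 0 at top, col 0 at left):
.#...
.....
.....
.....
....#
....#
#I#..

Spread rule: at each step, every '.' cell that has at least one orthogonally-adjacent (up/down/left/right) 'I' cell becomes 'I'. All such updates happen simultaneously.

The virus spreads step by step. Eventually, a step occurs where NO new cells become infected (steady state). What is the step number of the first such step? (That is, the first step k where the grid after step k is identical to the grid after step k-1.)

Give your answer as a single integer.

Answer: 10

Derivation:
Step 0 (initial): 1 infected
Step 1: +1 new -> 2 infected
Step 2: +3 new -> 5 infected
Step 3: +4 new -> 9 infected
Step 4: +5 new -> 14 infected
Step 5: +5 new -> 19 infected
Step 6: +4 new -> 23 infected
Step 7: +4 new -> 27 infected
Step 8: +2 new -> 29 infected
Step 9: +1 new -> 30 infected
Step 10: +0 new -> 30 infected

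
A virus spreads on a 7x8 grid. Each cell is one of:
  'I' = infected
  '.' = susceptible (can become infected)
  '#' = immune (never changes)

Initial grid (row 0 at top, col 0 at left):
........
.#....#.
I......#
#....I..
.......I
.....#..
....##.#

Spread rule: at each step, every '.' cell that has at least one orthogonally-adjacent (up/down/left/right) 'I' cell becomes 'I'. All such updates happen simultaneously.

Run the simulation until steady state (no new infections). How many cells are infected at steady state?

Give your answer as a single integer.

Answer: 48

Derivation:
Step 0 (initial): 3 infected
Step 1: +9 new -> 12 infected
Step 2: +9 new -> 21 infected
Step 3: +10 new -> 31 infected
Step 4: +8 new -> 39 infected
Step 5: +6 new -> 45 infected
Step 6: +3 new -> 48 infected
Step 7: +0 new -> 48 infected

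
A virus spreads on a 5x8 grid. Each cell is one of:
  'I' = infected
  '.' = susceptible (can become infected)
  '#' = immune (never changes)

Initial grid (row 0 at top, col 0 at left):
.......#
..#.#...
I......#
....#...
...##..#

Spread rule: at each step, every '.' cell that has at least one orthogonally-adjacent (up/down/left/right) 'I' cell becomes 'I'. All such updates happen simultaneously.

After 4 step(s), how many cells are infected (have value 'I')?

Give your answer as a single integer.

Answer: 18

Derivation:
Step 0 (initial): 1 infected
Step 1: +3 new -> 4 infected
Step 2: +5 new -> 9 infected
Step 3: +4 new -> 13 infected
Step 4: +5 new -> 18 infected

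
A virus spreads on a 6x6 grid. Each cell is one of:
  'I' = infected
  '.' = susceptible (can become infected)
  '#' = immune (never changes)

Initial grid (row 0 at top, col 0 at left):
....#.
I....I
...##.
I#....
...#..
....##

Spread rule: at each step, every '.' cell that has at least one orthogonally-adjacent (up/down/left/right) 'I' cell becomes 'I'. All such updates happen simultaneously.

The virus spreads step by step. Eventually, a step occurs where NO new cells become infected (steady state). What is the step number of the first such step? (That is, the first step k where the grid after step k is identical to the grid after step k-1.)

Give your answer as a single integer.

Answer: 6

Derivation:
Step 0 (initial): 3 infected
Step 1: +7 new -> 10 infected
Step 2: +7 new -> 17 infected
Step 3: +7 new -> 24 infected
Step 4: +4 new -> 28 infected
Step 5: +1 new -> 29 infected
Step 6: +0 new -> 29 infected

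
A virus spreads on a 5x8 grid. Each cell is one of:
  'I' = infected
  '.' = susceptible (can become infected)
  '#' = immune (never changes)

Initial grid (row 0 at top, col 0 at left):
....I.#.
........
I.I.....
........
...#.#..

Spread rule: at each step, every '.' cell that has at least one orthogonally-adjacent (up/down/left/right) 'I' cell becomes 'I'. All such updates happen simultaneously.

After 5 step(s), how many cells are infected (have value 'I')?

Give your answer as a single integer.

Answer: 34

Derivation:
Step 0 (initial): 3 infected
Step 1: +9 new -> 12 infected
Step 2: +10 new -> 22 infected
Step 3: +5 new -> 27 infected
Step 4: +4 new -> 31 infected
Step 5: +3 new -> 34 infected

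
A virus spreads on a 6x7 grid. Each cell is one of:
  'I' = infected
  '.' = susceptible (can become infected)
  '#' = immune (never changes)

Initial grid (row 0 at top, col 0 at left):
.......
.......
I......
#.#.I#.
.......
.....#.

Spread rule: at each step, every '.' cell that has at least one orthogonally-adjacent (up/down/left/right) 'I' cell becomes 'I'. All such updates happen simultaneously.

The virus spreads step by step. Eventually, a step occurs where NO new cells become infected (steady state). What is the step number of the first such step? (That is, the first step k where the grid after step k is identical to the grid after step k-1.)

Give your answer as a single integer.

Step 0 (initial): 2 infected
Step 1: +5 new -> 7 infected
Step 2: +10 new -> 17 infected
Step 3: +10 new -> 27 infected
Step 4: +9 new -> 36 infected
Step 5: +2 new -> 38 infected
Step 6: +0 new -> 38 infected

Answer: 6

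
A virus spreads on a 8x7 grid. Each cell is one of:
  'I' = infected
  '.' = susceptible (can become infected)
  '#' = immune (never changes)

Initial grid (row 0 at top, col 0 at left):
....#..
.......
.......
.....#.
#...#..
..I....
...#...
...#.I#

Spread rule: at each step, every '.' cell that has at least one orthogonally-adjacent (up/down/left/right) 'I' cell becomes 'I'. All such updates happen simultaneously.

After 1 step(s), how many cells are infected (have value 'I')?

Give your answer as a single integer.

Step 0 (initial): 2 infected
Step 1: +6 new -> 8 infected

Answer: 8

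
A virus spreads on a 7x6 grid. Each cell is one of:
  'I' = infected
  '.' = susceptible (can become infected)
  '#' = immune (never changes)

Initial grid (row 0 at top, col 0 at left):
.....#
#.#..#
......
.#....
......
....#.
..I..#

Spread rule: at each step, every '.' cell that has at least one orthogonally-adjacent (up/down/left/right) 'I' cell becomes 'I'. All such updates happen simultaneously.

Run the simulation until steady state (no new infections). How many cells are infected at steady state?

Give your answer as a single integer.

Answer: 35

Derivation:
Step 0 (initial): 1 infected
Step 1: +3 new -> 4 infected
Step 2: +5 new -> 9 infected
Step 3: +4 new -> 13 infected
Step 4: +4 new -> 17 infected
Step 5: +5 new -> 22 infected
Step 6: +6 new -> 28 infected
Step 7: +4 new -> 32 infected
Step 8: +3 new -> 35 infected
Step 9: +0 new -> 35 infected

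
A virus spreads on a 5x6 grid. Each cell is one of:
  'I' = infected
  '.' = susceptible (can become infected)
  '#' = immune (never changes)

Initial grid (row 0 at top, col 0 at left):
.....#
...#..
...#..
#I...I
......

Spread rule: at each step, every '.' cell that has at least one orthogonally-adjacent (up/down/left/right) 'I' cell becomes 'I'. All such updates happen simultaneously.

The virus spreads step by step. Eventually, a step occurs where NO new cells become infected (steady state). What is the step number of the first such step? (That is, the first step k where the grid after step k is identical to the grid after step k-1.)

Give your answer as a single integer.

Step 0 (initial): 2 infected
Step 1: +6 new -> 8 infected
Step 2: +9 new -> 17 infected
Step 3: +5 new -> 22 infected
Step 4: +3 new -> 25 infected
Step 5: +1 new -> 26 infected
Step 6: +0 new -> 26 infected

Answer: 6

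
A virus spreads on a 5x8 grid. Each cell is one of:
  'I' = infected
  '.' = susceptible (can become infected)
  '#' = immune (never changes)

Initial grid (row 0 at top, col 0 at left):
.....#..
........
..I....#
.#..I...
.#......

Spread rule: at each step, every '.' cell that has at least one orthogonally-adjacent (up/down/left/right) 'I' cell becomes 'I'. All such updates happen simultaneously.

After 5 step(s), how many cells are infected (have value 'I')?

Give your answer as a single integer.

Answer: 35

Derivation:
Step 0 (initial): 2 infected
Step 1: +8 new -> 10 infected
Step 2: +10 new -> 20 infected
Step 3: +9 new -> 29 infected
Step 4: +4 new -> 33 infected
Step 5: +2 new -> 35 infected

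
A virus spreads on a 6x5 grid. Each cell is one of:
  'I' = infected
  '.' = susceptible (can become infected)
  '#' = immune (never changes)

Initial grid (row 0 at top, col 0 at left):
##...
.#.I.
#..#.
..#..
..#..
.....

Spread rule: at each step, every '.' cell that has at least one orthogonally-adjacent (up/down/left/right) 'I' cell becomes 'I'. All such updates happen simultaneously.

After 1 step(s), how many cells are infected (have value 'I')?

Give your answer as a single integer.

Answer: 4

Derivation:
Step 0 (initial): 1 infected
Step 1: +3 new -> 4 infected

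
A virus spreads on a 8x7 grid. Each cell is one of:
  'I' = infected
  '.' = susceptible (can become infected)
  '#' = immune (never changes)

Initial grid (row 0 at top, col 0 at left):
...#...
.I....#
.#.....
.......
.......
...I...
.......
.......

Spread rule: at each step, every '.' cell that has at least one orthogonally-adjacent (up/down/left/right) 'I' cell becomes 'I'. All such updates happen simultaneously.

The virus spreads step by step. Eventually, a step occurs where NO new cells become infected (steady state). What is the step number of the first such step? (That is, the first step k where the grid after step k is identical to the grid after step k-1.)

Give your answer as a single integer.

Answer: 7

Derivation:
Step 0 (initial): 2 infected
Step 1: +7 new -> 9 infected
Step 2: +13 new -> 22 infected
Step 3: +13 new -> 35 infected
Step 4: +11 new -> 46 infected
Step 5: +5 new -> 51 infected
Step 6: +2 new -> 53 infected
Step 7: +0 new -> 53 infected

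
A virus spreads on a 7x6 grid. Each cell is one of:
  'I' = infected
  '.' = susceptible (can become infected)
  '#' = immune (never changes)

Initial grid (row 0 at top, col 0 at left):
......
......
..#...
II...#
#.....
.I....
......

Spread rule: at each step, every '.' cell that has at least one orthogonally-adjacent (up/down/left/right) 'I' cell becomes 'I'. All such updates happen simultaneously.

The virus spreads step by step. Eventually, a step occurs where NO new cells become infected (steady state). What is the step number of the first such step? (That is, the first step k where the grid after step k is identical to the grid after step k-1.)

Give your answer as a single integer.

Step 0 (initial): 3 infected
Step 1: +7 new -> 10 infected
Step 2: +7 new -> 17 infected
Step 3: +8 new -> 25 infected
Step 4: +6 new -> 31 infected
Step 5: +5 new -> 36 infected
Step 6: +2 new -> 38 infected
Step 7: +1 new -> 39 infected
Step 8: +0 new -> 39 infected

Answer: 8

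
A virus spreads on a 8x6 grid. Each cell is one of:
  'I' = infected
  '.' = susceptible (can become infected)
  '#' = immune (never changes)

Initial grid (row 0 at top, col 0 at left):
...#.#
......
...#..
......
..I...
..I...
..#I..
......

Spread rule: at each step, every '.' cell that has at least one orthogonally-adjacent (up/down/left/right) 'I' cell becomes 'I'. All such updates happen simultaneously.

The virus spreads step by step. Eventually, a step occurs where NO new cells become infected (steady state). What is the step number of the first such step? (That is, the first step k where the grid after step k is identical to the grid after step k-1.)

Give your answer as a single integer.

Step 0 (initial): 3 infected
Step 1: +7 new -> 10 infected
Step 2: +11 new -> 21 infected
Step 3: +9 new -> 30 infected
Step 4: +7 new -> 37 infected
Step 5: +4 new -> 41 infected
Step 6: +3 new -> 44 infected
Step 7: +0 new -> 44 infected

Answer: 7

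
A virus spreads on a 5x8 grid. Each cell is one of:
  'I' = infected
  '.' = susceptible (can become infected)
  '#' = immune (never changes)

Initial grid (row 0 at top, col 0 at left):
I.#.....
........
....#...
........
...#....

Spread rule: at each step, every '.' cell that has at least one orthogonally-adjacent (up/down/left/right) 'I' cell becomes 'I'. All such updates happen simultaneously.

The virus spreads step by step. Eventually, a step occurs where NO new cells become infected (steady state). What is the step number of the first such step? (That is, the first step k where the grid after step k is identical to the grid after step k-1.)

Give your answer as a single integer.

Answer: 12

Derivation:
Step 0 (initial): 1 infected
Step 1: +2 new -> 3 infected
Step 2: +2 new -> 5 infected
Step 3: +3 new -> 8 infected
Step 4: +4 new -> 12 infected
Step 5: +5 new -> 17 infected
Step 6: +4 new -> 21 infected
Step 7: +4 new -> 25 infected
Step 8: +5 new -> 30 infected
Step 9: +4 new -> 34 infected
Step 10: +2 new -> 36 infected
Step 11: +1 new -> 37 infected
Step 12: +0 new -> 37 infected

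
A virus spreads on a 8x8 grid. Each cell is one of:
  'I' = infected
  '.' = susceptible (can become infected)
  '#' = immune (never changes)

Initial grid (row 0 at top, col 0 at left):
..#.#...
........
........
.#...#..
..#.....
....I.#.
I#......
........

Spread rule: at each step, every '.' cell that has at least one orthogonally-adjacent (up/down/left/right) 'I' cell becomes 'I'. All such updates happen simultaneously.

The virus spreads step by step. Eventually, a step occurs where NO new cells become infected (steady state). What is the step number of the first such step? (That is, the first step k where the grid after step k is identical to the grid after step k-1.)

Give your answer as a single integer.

Step 0 (initial): 2 infected
Step 1: +6 new -> 8 infected
Step 2: +10 new -> 18 infected
Step 3: +10 new -> 28 infected
Step 4: +9 new -> 37 infected
Step 5: +9 new -> 46 infected
Step 6: +7 new -> 53 infected
Step 7: +3 new -> 56 infected
Step 8: +1 new -> 57 infected
Step 9: +0 new -> 57 infected

Answer: 9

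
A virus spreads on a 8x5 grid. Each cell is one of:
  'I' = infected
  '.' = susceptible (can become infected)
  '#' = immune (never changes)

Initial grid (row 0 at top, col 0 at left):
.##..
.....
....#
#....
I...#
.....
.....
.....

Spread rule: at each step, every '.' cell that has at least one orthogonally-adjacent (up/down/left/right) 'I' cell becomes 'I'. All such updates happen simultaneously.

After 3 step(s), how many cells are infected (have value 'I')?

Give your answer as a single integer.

Answer: 13

Derivation:
Step 0 (initial): 1 infected
Step 1: +2 new -> 3 infected
Step 2: +4 new -> 7 infected
Step 3: +6 new -> 13 infected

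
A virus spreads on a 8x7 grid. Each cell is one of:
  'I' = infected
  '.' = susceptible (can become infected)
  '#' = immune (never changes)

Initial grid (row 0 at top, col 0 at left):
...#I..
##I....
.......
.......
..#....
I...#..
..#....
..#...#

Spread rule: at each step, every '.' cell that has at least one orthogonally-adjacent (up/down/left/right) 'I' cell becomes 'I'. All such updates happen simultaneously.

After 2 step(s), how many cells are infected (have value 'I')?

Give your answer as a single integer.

Answer: 23

Derivation:
Step 0 (initial): 3 infected
Step 1: +8 new -> 11 infected
Step 2: +12 new -> 23 infected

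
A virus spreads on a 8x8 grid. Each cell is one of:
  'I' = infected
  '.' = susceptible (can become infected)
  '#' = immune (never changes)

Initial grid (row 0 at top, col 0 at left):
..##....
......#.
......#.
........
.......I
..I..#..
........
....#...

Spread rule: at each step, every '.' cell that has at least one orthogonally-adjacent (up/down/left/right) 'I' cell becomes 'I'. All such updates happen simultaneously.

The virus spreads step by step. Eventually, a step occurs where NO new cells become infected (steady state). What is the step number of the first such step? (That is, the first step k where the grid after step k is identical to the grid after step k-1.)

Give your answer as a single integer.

Answer: 8

Derivation:
Step 0 (initial): 2 infected
Step 1: +7 new -> 9 infected
Step 2: +13 new -> 22 infected
Step 3: +13 new -> 35 infected
Step 4: +10 new -> 45 infected
Step 5: +7 new -> 52 infected
Step 6: +4 new -> 56 infected
Step 7: +2 new -> 58 infected
Step 8: +0 new -> 58 infected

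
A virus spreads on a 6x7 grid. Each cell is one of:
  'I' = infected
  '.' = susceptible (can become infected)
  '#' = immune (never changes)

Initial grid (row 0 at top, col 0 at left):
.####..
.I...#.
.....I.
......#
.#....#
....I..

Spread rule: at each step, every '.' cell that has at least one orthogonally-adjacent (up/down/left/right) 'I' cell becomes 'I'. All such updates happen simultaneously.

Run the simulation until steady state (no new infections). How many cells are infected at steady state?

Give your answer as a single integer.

Answer: 34

Derivation:
Step 0 (initial): 3 infected
Step 1: +9 new -> 12 infected
Step 2: +13 new -> 25 infected
Step 3: +6 new -> 31 infected
Step 4: +3 new -> 34 infected
Step 5: +0 new -> 34 infected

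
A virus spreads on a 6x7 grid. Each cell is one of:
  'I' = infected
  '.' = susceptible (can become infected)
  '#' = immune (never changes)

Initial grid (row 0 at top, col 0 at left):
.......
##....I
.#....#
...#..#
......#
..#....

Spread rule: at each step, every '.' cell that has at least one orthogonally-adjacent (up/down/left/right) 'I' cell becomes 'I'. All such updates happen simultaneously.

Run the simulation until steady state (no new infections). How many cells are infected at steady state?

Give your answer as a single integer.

Step 0 (initial): 1 infected
Step 1: +2 new -> 3 infected
Step 2: +3 new -> 6 infected
Step 3: +4 new -> 10 infected
Step 4: +5 new -> 15 infected
Step 5: +4 new -> 19 infected
Step 6: +5 new -> 24 infected
Step 7: +4 new -> 28 infected
Step 8: +2 new -> 30 infected
Step 9: +3 new -> 33 infected
Step 10: +1 new -> 34 infected
Step 11: +0 new -> 34 infected

Answer: 34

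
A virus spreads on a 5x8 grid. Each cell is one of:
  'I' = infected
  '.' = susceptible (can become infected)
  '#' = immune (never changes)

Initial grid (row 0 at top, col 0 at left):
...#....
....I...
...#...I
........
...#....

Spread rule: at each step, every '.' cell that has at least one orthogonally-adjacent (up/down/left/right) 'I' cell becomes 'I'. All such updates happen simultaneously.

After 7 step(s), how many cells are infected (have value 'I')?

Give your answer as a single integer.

Step 0 (initial): 2 infected
Step 1: +7 new -> 9 infected
Step 2: +8 new -> 17 infected
Step 3: +8 new -> 25 infected
Step 4: +5 new -> 30 infected
Step 5: +4 new -> 34 infected
Step 6: +2 new -> 36 infected
Step 7: +1 new -> 37 infected

Answer: 37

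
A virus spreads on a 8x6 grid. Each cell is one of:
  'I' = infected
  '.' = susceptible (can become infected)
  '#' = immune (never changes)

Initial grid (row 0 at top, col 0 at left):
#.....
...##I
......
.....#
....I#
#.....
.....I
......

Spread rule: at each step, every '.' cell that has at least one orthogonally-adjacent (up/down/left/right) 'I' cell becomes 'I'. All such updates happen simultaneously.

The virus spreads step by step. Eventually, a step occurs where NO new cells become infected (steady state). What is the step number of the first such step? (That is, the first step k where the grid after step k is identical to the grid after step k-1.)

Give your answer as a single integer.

Step 0 (initial): 3 infected
Step 1: +8 new -> 11 infected
Step 2: +7 new -> 18 infected
Step 3: +7 new -> 25 infected
Step 4: +7 new -> 32 infected
Step 5: +6 new -> 38 infected
Step 6: +3 new -> 41 infected
Step 7: +1 new -> 42 infected
Step 8: +0 new -> 42 infected

Answer: 8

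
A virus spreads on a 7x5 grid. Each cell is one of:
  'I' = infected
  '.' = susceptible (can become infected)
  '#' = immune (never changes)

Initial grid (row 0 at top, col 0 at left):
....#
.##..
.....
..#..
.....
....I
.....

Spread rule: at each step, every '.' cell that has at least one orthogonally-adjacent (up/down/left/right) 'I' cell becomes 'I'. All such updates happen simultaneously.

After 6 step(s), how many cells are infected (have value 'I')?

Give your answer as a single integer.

Step 0 (initial): 1 infected
Step 1: +3 new -> 4 infected
Step 2: +4 new -> 8 infected
Step 3: +5 new -> 13 infected
Step 4: +5 new -> 18 infected
Step 5: +5 new -> 23 infected
Step 6: +3 new -> 26 infected

Answer: 26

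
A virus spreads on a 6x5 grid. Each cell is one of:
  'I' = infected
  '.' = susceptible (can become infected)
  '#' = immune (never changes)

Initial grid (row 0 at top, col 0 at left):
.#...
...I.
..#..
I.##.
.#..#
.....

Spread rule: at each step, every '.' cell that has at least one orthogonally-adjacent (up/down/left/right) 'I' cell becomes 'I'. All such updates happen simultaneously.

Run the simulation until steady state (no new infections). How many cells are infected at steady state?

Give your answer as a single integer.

Step 0 (initial): 2 infected
Step 1: +7 new -> 9 infected
Step 2: +7 new -> 16 infected
Step 3: +3 new -> 19 infected
Step 4: +1 new -> 20 infected
Step 5: +2 new -> 22 infected
Step 6: +2 new -> 24 infected
Step 7: +0 new -> 24 infected

Answer: 24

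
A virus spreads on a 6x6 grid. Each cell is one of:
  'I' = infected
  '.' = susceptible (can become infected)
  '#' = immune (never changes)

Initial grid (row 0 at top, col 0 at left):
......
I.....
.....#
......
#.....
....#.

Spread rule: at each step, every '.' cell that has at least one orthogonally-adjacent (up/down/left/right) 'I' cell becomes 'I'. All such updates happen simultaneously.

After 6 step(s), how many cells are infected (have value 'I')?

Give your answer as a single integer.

Step 0 (initial): 1 infected
Step 1: +3 new -> 4 infected
Step 2: +4 new -> 8 infected
Step 3: +4 new -> 12 infected
Step 4: +5 new -> 17 infected
Step 5: +6 new -> 23 infected
Step 6: +5 new -> 28 infected

Answer: 28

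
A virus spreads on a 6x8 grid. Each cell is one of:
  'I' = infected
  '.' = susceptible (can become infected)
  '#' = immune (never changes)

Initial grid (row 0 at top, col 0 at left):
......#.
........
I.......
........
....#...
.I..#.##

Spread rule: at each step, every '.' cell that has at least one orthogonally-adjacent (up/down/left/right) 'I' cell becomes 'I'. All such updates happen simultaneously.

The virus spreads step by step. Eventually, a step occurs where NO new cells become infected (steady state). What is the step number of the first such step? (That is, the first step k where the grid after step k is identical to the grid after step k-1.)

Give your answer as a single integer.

Step 0 (initial): 2 infected
Step 1: +6 new -> 8 infected
Step 2: +7 new -> 15 infected
Step 3: +5 new -> 20 infected
Step 4: +4 new -> 24 infected
Step 5: +4 new -> 28 infected
Step 6: +4 new -> 32 infected
Step 7: +5 new -> 37 infected
Step 8: +4 new -> 41 infected
Step 9: +2 new -> 43 infected
Step 10: +0 new -> 43 infected

Answer: 10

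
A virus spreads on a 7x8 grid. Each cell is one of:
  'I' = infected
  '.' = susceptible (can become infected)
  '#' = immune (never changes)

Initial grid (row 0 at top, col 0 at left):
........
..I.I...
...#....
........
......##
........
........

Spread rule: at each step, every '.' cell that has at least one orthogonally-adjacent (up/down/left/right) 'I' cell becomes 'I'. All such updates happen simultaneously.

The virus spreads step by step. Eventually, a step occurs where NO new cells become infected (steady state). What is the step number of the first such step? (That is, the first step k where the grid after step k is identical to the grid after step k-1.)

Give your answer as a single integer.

Answer: 9

Derivation:
Step 0 (initial): 2 infected
Step 1: +7 new -> 9 infected
Step 2: +9 new -> 18 infected
Step 3: +10 new -> 28 infected
Step 4: +9 new -> 37 infected
Step 5: +7 new -> 44 infected
Step 6: +5 new -> 49 infected
Step 7: +3 new -> 52 infected
Step 8: +1 new -> 53 infected
Step 9: +0 new -> 53 infected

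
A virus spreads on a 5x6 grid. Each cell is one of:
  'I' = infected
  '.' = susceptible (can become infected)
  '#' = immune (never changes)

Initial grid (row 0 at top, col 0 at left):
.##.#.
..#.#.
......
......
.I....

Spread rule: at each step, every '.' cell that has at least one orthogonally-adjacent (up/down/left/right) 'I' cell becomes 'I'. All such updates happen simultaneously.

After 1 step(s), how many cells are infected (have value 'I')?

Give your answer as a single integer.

Step 0 (initial): 1 infected
Step 1: +3 new -> 4 infected

Answer: 4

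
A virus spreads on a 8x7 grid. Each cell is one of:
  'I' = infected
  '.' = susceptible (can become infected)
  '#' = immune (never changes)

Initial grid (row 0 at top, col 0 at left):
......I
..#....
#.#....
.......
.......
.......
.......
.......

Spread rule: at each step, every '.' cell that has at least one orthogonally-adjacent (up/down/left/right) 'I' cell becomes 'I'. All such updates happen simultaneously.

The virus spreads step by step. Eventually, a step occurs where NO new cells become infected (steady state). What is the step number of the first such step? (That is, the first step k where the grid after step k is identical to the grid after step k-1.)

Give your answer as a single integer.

Answer: 14

Derivation:
Step 0 (initial): 1 infected
Step 1: +2 new -> 3 infected
Step 2: +3 new -> 6 infected
Step 3: +4 new -> 10 infected
Step 4: +5 new -> 15 infected
Step 5: +5 new -> 20 infected
Step 6: +6 new -> 26 infected
Step 7: +7 new -> 33 infected
Step 8: +5 new -> 38 infected
Step 9: +5 new -> 43 infected
Step 10: +4 new -> 47 infected
Step 11: +3 new -> 50 infected
Step 12: +2 new -> 52 infected
Step 13: +1 new -> 53 infected
Step 14: +0 new -> 53 infected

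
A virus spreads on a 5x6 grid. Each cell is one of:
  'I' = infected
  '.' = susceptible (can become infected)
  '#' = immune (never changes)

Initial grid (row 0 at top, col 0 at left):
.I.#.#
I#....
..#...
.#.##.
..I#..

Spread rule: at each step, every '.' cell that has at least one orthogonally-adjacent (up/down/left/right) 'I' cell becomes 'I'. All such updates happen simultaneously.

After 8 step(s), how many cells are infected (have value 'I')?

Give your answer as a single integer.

Step 0 (initial): 3 infected
Step 1: +5 new -> 8 infected
Step 2: +4 new -> 12 infected
Step 3: +1 new -> 13 infected
Step 4: +2 new -> 15 infected
Step 5: +3 new -> 18 infected
Step 6: +1 new -> 19 infected
Step 7: +1 new -> 20 infected
Step 8: +1 new -> 21 infected

Answer: 21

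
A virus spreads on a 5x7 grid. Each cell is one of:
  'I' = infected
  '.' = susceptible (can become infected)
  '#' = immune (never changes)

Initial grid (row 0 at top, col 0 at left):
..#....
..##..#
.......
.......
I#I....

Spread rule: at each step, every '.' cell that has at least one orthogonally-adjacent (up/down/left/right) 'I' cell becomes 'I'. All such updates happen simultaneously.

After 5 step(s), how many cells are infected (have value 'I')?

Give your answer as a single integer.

Step 0 (initial): 2 infected
Step 1: +3 new -> 5 infected
Step 2: +5 new -> 10 infected
Step 3: +5 new -> 15 infected
Step 4: +5 new -> 20 infected
Step 5: +4 new -> 24 infected

Answer: 24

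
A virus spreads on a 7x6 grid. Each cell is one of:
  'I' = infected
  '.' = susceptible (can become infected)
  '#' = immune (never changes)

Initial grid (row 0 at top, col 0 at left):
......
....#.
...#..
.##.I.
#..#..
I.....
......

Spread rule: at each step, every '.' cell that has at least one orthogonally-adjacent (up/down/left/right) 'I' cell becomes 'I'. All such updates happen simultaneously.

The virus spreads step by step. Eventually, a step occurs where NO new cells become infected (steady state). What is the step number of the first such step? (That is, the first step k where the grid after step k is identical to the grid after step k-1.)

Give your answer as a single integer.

Step 0 (initial): 2 infected
Step 1: +6 new -> 8 infected
Step 2: +6 new -> 14 infected
Step 3: +6 new -> 20 infected
Step 4: +3 new -> 23 infected
Step 5: +1 new -> 24 infected
Step 6: +1 new -> 25 infected
Step 7: +2 new -> 27 infected
Step 8: +2 new -> 29 infected
Step 9: +3 new -> 32 infected
Step 10: +2 new -> 34 infected
Step 11: +1 new -> 35 infected
Step 12: +1 new -> 36 infected
Step 13: +0 new -> 36 infected

Answer: 13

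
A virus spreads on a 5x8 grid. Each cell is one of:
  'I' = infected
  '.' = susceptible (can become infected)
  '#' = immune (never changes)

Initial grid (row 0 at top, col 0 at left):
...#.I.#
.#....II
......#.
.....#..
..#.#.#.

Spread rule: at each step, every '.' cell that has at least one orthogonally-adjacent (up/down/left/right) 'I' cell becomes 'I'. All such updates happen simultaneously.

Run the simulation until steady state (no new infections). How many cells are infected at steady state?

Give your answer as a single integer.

Answer: 31

Derivation:
Step 0 (initial): 3 infected
Step 1: +4 new -> 7 infected
Step 2: +3 new -> 10 infected
Step 3: +4 new -> 14 infected
Step 4: +3 new -> 17 infected
Step 5: +3 new -> 20 infected
Step 6: +4 new -> 24 infected
Step 7: +3 new -> 27 infected
Step 8: +3 new -> 30 infected
Step 9: +1 new -> 31 infected
Step 10: +0 new -> 31 infected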